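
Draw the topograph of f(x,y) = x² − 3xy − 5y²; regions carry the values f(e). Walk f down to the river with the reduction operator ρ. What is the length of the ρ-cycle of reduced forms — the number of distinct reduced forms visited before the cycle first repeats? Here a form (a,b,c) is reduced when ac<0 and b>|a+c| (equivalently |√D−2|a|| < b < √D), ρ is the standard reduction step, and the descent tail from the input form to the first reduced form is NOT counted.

D = 29, ⌊√D⌋ = 5
descent: ρ → (-5,3,1)
descent: ρ → (1,5,-1)  [lands on river]
river: ρ → (-1,5,1)
ρ-cycle length = 2 (tail of 2 descent steps not counted)

2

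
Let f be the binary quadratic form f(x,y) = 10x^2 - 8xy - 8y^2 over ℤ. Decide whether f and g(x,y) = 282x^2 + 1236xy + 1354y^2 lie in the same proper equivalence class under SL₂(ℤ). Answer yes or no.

D₁ = 384, D₂ = 384
river cycle of f (length 4): (-8, 8, 10), (10, 12, -6), (-6, 12, 10), (10, 8, -8)
river cycle of g (length 4): (10, 12, -6), (-6, 12, 10), (10, 8, -8), (-8, 8, 10)
cycles coincide ⇒ equivalent

yes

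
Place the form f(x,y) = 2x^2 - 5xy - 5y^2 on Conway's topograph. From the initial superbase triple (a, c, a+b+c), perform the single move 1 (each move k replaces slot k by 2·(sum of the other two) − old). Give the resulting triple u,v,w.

start (2,-5,-8) = (f(1,0),f(0,1),f(1,1))
replace slot 1: 2·((-5)+(-8)) − 2 = -28 → (-28,-5,-8)

-28,-5,-8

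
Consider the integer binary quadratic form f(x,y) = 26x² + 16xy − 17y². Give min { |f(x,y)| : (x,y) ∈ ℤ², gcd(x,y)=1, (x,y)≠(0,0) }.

river: ρ → (-17,18,25)
river: ρ → (25,32,-10)
river: ρ → (-10,28,31)
river: ρ → (31,34,-7)
river: ρ → (-7,36,26)
river: ρ → (26,16,-17)
closes: descent 0, river 6
min |a| on river = 7

7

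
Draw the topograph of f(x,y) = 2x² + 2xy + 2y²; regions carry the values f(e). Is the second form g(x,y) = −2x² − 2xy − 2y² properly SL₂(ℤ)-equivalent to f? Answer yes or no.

D₁ = -12, D₂ = -12
f: reduced (well bottom): (2,2,2) with a≤c, −a<b≤a
g is negative-definite; reduce −g:
−g: reduced (well bottom): (2,2,2) with a≤c, −a<b≤a
flip sign back: reduced form of g is (-2,-2,-2)
reduced forms (2, 2, 2) vs (-2, -2, -2) ⇒ inequivalent

no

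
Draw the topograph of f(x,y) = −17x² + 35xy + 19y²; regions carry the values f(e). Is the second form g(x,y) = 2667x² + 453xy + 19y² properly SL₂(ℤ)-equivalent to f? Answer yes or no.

D₁ = 2517, D₂ = 2517
river cycle of f (length 16): (19, 41, -11), (-11, 47, 7), (7, 37, -41), (-41, 45, 3), (3, 45, -41), (-41, 37, 7), (7, 47, -11), (-11, 41, 19), (19, 35, -17), (-17, 33, 21), … (6 more)
river cycle of g (length 16): (19, 41, -11), (-11, 47, 7), (7, 37, -41), (-41, 45, 3), (3, 45, -41), (-41, 37, 7), (7, 47, -11), (-11, 41, 19), (19, 35, -17), (-17, 33, 21), … (6 more)
cycles coincide ⇒ equivalent

yes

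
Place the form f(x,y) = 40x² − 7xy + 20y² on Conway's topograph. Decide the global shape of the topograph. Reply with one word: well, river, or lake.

D = b²−4ac = (-7)² − 4·40·20 = -3151
D < 0 ⇒ definite ⇒ every region one sign ⇒ single well

well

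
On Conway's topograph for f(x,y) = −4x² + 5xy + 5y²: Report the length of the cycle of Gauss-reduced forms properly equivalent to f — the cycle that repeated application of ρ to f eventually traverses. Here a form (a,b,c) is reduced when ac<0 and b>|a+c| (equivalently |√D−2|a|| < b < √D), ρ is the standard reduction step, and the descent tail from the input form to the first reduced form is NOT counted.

D = 105, ⌊√D⌋ = 10
river: ρ → (5,5,-4)
river: ρ → (-4,3,6)
river: ρ → (6,9,-1)
river: ρ → (-1,9,6)
river: ρ → (6,3,-4)
river: ρ → (-4,5,5)
ρ-cycle length = 6 (tail of 0 descent steps not counted)

6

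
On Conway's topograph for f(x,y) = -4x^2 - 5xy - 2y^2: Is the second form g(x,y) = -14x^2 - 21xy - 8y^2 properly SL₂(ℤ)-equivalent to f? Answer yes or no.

D₁ = -7, D₂ = -7
f is negative-definite; reduce −f:
−f: translate: b→-3 (≡5 mod 8), so (4,5,2)→(4,-3,1)
−f: flip: (4,-3,1)→(1,3,4)
−f: translate: b→1 (≡3 mod 2), so (1,3,4)→(1,1,2)
−f: reduced (well bottom): (1,1,2) with a≤c, −a<b≤a
flip sign back: reduced form of f is (-1,-1,-2)
g is negative-definite; reduce −g:
−g: translate: b→-7 (≡21 mod 28), so (14,21,8)→(14,-7,1)
−g: flip: (14,-7,1)→(1,7,14)
−g: translate: b→1 (≡7 mod 2), so (1,7,14)→(1,1,2)
−g: reduced (well bottom): (1,1,2) with a≤c, −a<b≤a
flip sign back: reduced form of g is (-1,-1,-2)
reduced forms (-1, -1, -2) vs (-1, -1, -2) ⇒ equivalent

yes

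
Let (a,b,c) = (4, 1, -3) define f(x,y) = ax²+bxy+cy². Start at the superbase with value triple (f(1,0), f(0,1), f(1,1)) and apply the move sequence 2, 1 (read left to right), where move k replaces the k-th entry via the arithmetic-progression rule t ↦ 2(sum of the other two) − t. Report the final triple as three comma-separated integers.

start (4,-3,2) = (f(1,0),f(0,1),f(1,1))
replace slot 2: 2·(4+2) − (-3) = 15 → (4,15,2)
replace slot 1: 2·(15+2) − 4 = 30 → (30,15,2)

30,15,2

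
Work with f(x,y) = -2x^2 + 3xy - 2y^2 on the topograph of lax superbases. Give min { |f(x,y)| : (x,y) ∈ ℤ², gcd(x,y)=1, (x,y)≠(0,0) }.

translate: b→1 (≡-3 mod 4), so (2,-3,2)→(2,1,1)
flip: (2,1,1)→(1,-1,2)
translate: b→1 (≡-1 mod 2), so (1,-1,2)→(1,1,2)
reduced (well bottom): (1,1,2) with a≤c, −a<b≤a
well minimum |f| = |-1| = 1 (negative-definite)

1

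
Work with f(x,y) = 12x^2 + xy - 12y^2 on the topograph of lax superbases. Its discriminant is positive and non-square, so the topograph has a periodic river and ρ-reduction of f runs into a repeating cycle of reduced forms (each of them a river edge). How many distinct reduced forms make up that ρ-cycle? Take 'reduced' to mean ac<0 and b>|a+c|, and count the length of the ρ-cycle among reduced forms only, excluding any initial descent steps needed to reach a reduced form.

D = 577, ⌊√D⌋ = 24
river: ρ → (-12,23,1)
river: ρ → (1,23,-12)
river: ρ → (-12,1,12)
river: ρ → (12,23,-1)
river: ρ → (-1,23,12)
river: ρ → (12,1,-12)
ρ-cycle length = 6 (tail of 0 descent steps not counted)

6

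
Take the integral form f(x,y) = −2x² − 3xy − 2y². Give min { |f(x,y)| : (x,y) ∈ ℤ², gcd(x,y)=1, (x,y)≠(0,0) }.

translate: b→-1 (≡3 mod 4), so (2,3,2)→(2,-1,1)
flip: (2,-1,1)→(1,1,2)
reduced (well bottom): (1,1,2) with a≤c, −a<b≤a
well minimum |f| = |-1| = 1 (negative-definite)

1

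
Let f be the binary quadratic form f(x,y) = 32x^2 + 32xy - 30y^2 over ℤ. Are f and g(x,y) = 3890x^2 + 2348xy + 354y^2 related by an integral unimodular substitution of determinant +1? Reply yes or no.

D₁ = 4864, D₂ = 4864
river cycle of f (length 12): (-30, 28, 34), (34, 40, -24), (-24, 56, 18), (18, 52, -30), (-30, 68, 2), (2, 68, -30), (-30, 52, 18), (18, 56, -24), (-24, 40, 34), (34, 28, -30), … (2 more)
river cycle of g (length 12): (32, 32, -30), (-30, 28, 34), (34, 40, -24), (-24, 56, 18), (18, 52, -30), (-30, 68, 2), (2, 68, -30), (-30, 52, 18), (18, 56, -24), (-24, 40, 34), … (2 more)
cycles coincide ⇒ equivalent

yes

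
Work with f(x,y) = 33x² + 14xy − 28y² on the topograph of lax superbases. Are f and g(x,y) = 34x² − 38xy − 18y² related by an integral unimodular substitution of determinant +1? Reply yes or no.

D₁ = 3892, D₂ = 3892
river cycle of f (length 14): (-28, 42, 19), (19, 34, -36), (-36, 38, 17), (17, 30, -44), (-44, 58, 3), (3, 62, -4), (-4, 58, 33), (33, 8, -29), (-29, 50, 12), (12, 46, -37), … (4 more)
river cycle of g (length 12): (-18, 38, 34), (34, 30, -22), (-22, 58, 6), (6, 62, -2), (-2, 62, 6), (6, 58, -22), (-22, 30, 34), (34, 38, -18), (-18, 34, 38), (38, 42, -14), … (2 more)
cycles differ ⇒ inequivalent

no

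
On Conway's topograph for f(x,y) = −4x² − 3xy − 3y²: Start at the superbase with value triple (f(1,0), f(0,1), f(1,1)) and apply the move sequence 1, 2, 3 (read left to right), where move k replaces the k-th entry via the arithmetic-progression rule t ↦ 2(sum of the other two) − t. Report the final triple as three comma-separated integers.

start (-4,-3,-10) = (f(1,0),f(0,1),f(1,1))
replace slot 1: 2·((-3)+(-10)) − (-4) = -22 → (-22,-3,-10)
replace slot 2: 2·((-22)+(-10)) − (-3) = -61 → (-22,-61,-10)
replace slot 3: 2·((-22)+(-61)) − (-10) = -156 → (-22,-61,-156)

-22,-61,-156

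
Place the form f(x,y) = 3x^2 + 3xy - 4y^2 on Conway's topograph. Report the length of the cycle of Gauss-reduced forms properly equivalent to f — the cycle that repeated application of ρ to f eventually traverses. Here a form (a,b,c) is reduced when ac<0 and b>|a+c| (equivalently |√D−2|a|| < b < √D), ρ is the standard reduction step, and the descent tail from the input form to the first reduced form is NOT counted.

D = 57, ⌊√D⌋ = 7
river: ρ → (-4,5,2)
river: ρ → (2,7,-1)
river: ρ → (-1,7,2)
river: ρ → (2,5,-4)
river: ρ → (-4,3,3)
river: ρ → (3,3,-4)
ρ-cycle length = 6 (tail of 0 descent steps not counted)

6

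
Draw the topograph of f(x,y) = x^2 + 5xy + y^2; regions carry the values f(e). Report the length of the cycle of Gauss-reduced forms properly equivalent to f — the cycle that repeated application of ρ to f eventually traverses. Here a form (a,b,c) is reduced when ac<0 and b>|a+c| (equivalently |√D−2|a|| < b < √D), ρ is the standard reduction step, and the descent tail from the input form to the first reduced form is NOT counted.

D = 21, ⌊√D⌋ = 4
descent: ρ → (1,3,-3)  [lands on river]
river: ρ → (-3,3,1)
ρ-cycle length = 2 (tail of 1 descent step not counted)

2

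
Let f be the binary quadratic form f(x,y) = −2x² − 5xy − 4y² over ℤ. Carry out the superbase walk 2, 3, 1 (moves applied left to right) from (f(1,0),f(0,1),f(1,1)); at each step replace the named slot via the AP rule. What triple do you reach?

start (-2,-4,-11) = (f(1,0),f(0,1),f(1,1))
replace slot 2: 2·((-2)+(-11)) − (-4) = -22 → (-2,-22,-11)
replace slot 3: 2·((-2)+(-22)) − (-11) = -37 → (-2,-22,-37)
replace slot 1: 2·((-22)+(-37)) − (-2) = -116 → (-116,-22,-37)

-116,-22,-37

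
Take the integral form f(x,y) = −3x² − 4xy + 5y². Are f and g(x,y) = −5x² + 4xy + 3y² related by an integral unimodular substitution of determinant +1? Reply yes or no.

D₁ = 76, D₂ = 76
river cycle of f (length 6): (5, 4, -3), (-3, 8, 1), (1, 8, -3), (-3, 4, 5), (5, 6, -2), (-2, 6, 5)
river cycle of g (length 6): (3, 8, -1), (-1, 8, 3), (3, 4, -5), (-5, 6, 2), (2, 6, -5), (-5, 4, 3)
cycles differ ⇒ inequivalent

no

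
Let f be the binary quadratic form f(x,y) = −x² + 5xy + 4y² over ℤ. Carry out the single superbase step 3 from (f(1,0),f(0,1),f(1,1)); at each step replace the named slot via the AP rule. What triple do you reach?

start (-1,4,8) = (f(1,0),f(0,1),f(1,1))
replace slot 3: 2·((-1)+4) − 8 = -2 → (-1,4,-2)

-1,4,-2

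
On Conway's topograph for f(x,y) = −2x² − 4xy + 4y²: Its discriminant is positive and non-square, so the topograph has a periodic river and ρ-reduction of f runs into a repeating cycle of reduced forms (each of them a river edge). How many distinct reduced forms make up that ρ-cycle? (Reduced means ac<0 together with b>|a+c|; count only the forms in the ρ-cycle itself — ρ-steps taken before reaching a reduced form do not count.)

D = 48, ⌊√D⌋ = 6
descent: ρ → (4,4,-2)  [lands on river]
river: ρ → (-2,4,4)
ρ-cycle length = 2 (tail of 1 descent step not counted)

2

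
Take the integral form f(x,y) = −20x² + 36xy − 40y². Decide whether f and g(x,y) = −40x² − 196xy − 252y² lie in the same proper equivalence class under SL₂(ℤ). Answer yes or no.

D₁ = -1904, D₂ = -1904
f is negative-definite; reduce −f:
−f: translate: b→4 (≡-36 mod 40), so (20,-36,40)→(20,4,24)
−f: reduced (well bottom): (20,4,24) with a≤c, −a<b≤a
flip sign back: reduced form of f is (-20,-4,-24)
g is negative-definite; reduce −g:
−g: translate: b→36 (≡196 mod 80), so (40,196,252)→(40,36,20)
−g: flip: (40,36,20)→(20,-36,40)
−g: translate: b→4 (≡-36 mod 40), so (20,-36,40)→(20,4,24)
−g: reduced (well bottom): (20,4,24) with a≤c, −a<b≤a
flip sign back: reduced form of g is (-20,-4,-24)
reduced forms (-20, -4, -24) vs (-20, -4, -24) ⇒ equivalent

yes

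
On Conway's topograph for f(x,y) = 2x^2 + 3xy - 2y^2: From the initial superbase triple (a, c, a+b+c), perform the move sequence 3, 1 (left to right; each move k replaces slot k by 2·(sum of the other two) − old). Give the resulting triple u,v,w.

start (2,-2,3) = (f(1,0),f(0,1),f(1,1))
replace slot 3: 2·(2+(-2)) − 3 = -3 → (2,-2,-3)
replace slot 1: 2·((-2)+(-3)) − 2 = -12 → (-12,-2,-3)

-12,-2,-3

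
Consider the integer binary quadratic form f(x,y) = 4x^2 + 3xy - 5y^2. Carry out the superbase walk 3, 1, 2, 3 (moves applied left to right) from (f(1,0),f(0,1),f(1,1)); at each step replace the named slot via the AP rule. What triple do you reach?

start (4,-5,2) = (f(1,0),f(0,1),f(1,1))
replace slot 3: 2·(4+(-5)) − 2 = -4 → (4,-5,-4)
replace slot 1: 2·((-5)+(-4)) − 4 = -22 → (-22,-5,-4)
replace slot 2: 2·((-22)+(-4)) − (-5) = -47 → (-22,-47,-4)
replace slot 3: 2·((-22)+(-47)) − (-4) = -134 → (-22,-47,-134)

-22,-47,-134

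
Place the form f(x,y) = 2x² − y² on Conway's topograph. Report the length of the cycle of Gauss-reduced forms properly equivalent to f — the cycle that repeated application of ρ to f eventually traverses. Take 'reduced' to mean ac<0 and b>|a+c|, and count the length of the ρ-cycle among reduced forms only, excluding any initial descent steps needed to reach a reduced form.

D = 8, ⌊√D⌋ = 2
descent: ρ → (-1,2,1)  [lands on river]
river: ρ → (1,2,-1)
ρ-cycle length = 2 (tail of 1 descent step not counted)

2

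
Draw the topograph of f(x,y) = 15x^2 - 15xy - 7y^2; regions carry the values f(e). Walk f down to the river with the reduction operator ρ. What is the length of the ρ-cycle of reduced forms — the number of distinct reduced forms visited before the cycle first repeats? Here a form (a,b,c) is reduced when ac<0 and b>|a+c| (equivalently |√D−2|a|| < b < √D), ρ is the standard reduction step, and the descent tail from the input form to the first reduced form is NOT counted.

D = 645, ⌊√D⌋ = 25
descent: ρ → (-7,15,15)  [lands on river]
river: ρ → (15,15,-7)
river: ρ → (-7,13,17)
river: ρ → (17,21,-3)
river: ρ → (-3,21,17)
river: ρ → (17,13,-7)
ρ-cycle length = 6 (tail of 1 descent step not counted)

6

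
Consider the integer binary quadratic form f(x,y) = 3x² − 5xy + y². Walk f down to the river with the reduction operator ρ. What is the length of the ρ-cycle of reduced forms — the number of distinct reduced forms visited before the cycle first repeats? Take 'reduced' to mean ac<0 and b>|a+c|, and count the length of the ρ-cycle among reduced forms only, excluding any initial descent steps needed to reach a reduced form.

D = 13, ⌊√D⌋ = 3
descent: ρ → (1,3,-1)  [lands on river]
river: ρ → (-1,3,1)
ρ-cycle length = 2 (tail of 1 descent step not counted)

2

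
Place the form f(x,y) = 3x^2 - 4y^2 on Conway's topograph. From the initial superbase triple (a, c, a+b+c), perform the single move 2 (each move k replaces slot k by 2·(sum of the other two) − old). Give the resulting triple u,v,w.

start (3,-4,-1) = (f(1,0),f(0,1),f(1,1))
replace slot 2: 2·(3+(-1)) − (-4) = 8 → (3,8,-1)

3,8,-1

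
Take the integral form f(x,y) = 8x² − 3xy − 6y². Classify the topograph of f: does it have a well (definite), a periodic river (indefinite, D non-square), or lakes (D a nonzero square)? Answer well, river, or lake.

D = b²−4ac = (-3)² − 4·8·(-6) = 201
D > 0 non-square ⇒ indefinite ⇒ periodic river

river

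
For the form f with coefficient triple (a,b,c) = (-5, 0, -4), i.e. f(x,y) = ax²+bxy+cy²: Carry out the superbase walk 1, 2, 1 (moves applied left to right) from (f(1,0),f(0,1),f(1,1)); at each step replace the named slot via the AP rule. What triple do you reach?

start (-5,-4,-9) = (f(1,0),f(0,1),f(1,1))
replace slot 1: 2·((-4)+(-9)) − (-5) = -21 → (-21,-4,-9)
replace slot 2: 2·((-21)+(-9)) − (-4) = -56 → (-21,-56,-9)
replace slot 1: 2·((-56)+(-9)) − (-21) = -109 → (-109,-56,-9)

-109,-56,-9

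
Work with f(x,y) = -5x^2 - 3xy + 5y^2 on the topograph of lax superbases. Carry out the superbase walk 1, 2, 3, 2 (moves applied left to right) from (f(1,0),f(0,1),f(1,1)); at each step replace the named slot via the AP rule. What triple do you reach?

start (-5,5,-3) = (f(1,0),f(0,1),f(1,1))
replace slot 1: 2·(5+(-3)) − (-5) = 9 → (9,5,-3)
replace slot 2: 2·(9+(-3)) − 5 = 7 → (9,7,-3)
replace slot 3: 2·(9+7) − (-3) = 35 → (9,7,35)
replace slot 2: 2·(9+35) − 7 = 81 → (9,81,35)

9,81,35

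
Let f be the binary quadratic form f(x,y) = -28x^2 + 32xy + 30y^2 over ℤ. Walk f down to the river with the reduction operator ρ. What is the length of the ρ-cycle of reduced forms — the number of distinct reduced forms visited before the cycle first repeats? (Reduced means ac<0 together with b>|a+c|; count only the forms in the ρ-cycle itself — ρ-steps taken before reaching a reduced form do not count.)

D = 4384, ⌊√D⌋ = 66
river: ρ → (30,28,-30)
river: ρ → (-30,32,28)
river: ρ → (28,24,-34)
river: ρ → (-34,44,18)
river: ρ → (18,64,-4)
river: ρ → (-4,64,18)
river: ρ → (18,44,-34)
river: ρ → (-34,24,28)
river: ρ → (28,32,-30)
river: ρ → (-30,28,30)
river: ρ → (30,32,-28)
river: ρ → (-28,24,34)
river: ρ → (34,44,-18)
river: ρ → (-18,64,4)
river: ρ → (4,64,-18)
river: ρ → (-18,44,34)
river: ρ → (34,24,-28)
river: ρ → (-28,32,30)
ρ-cycle length = 18 (tail of 0 descent steps not counted)

18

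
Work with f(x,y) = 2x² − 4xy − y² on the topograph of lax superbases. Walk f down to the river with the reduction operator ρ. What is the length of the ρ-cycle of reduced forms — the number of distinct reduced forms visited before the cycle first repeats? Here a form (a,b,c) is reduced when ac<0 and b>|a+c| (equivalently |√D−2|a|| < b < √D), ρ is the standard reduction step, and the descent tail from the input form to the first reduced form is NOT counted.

D = 24, ⌊√D⌋ = 4
descent: ρ → (-1,4,2)  [lands on river]
river: ρ → (2,4,-1)
ρ-cycle length = 2 (tail of 1 descent step not counted)

2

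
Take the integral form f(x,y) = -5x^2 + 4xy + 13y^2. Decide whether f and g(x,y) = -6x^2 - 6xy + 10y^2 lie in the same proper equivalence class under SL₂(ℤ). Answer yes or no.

D₁ = 276, D₂ = 276
river cycle of f (length 8): (-5, 14, 4), (4, 10, -11), (-11, 12, 3), (3, 12, -11), (-11, 10, 4), (4, 14, -5), (-5, 16, 1), (1, 16, -5)
river cycle of g (length 4): (10, 6, -6), (-6, 6, 10), (10, 14, -2), (-2, 14, 10)
cycles differ ⇒ inequivalent

no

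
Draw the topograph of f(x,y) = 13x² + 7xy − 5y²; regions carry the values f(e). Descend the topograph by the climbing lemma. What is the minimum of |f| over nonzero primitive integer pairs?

descent: ρ → (-5,13,7)  [lands on river]
river: ρ → (7,15,-3)
river: ρ → (-3,15,7)
river: ρ → (7,13,-5)
river: ρ → (-5,17,1)
river: ρ → (1,17,-5)
closes: descent 1, river 6
min |a| on river = 1

1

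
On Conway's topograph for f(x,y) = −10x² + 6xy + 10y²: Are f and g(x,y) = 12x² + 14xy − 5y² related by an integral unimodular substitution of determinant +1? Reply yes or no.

D₁ = 436, D₂ = 436
river cycle of f (length 14): (10, 14, -6), (-6, 10, 14), (14, 18, -2), (-2, 18, 14), (14, 10, -6), (-6, 14, 10), (10, 6, -10), (-10, 14, 6), (6, 10, -14), (-14, 18, 2), … (4 more)
river cycle of g (length 30): (-5, 16, 9), (9, 20, -1), (-1, 20, 9), (9, 16, -5), (-5, 14, 12), (12, 10, -7), (-7, 18, 4), (4, 14, -15), (-15, 16, 3), (3, 20, -3), … (20 more)
cycles differ ⇒ inequivalent

no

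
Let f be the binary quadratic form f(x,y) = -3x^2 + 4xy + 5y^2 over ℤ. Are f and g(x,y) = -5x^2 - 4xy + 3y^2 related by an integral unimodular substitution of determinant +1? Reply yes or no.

D₁ = 76, D₂ = 76
river cycle of f (length 6): (5, 6, -2), (-2, 6, 5), (5, 4, -3), (-3, 8, 1), (1, 8, -3), (-3, 4, 5)
river cycle of g (length 6): (3, 4, -5), (-5, 6, 2), (2, 6, -5), (-5, 4, 3), (3, 8, -1), (-1, 8, 3)
cycles differ ⇒ inequivalent

no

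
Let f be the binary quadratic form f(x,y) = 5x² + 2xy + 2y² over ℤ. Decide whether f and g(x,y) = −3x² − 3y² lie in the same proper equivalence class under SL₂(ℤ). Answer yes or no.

D₁ = -36, D₂ = -36
f: flip: (5,2,2)→(2,-2,5)
f: translate: b→2 (≡-2 mod 4), so (2,-2,5)→(2,2,5)
f: reduced (well bottom): (2,2,5) with a≤c, −a<b≤a
g is negative-definite; reduce −g:
−g: reduced (well bottom): (3,0,3) with a≤c, −a<b≤a
flip sign back: reduced form of g is (-3,0,-3)
reduced forms (2, 2, 5) vs (-3, 0, -3) ⇒ inequivalent

no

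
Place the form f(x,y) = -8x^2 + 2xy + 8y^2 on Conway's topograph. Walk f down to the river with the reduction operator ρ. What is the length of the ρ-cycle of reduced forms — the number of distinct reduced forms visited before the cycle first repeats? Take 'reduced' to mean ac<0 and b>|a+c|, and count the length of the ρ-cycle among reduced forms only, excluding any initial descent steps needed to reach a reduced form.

D = 260, ⌊√D⌋ = 16
river: ρ → (8,14,-2)
river: ρ → (-2,14,8)
river: ρ → (8,2,-8)
river: ρ → (-8,14,2)
river: ρ → (2,14,-8)
river: ρ → (-8,2,8)
ρ-cycle length = 6 (tail of 0 descent steps not counted)

6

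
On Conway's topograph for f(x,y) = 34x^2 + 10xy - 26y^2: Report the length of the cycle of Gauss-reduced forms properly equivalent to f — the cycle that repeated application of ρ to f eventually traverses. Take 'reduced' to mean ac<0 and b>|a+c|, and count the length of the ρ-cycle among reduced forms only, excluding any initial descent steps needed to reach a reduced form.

D = 3636, ⌊√D⌋ = 60
river: ρ → (-26,42,18)
river: ρ → (18,30,-38)
river: ρ → (-38,46,10)
river: ρ → (10,54,-18)
river: ρ → (-18,54,10)
river: ρ → (10,46,-38)
river: ρ → (-38,30,18)
river: ρ → (18,42,-26)
river: ρ → (-26,10,34)
river: ρ → (34,58,-2)
river: ρ → (-2,58,34)
river: ρ → (34,10,-26)
ρ-cycle length = 12 (tail of 0 descent steps not counted)

12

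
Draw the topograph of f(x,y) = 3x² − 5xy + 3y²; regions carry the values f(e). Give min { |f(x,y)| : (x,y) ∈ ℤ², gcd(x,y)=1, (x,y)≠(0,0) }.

translate: b→1 (≡-5 mod 6), so (3,-5,3)→(3,1,1)
flip: (3,1,1)→(1,-1,3)
translate: b→1 (≡-1 mod 2), so (1,-1,3)→(1,1,3)
reduced (well bottom): (1,1,3) with a≤c, −a<b≤a
well minimum = a = 1

1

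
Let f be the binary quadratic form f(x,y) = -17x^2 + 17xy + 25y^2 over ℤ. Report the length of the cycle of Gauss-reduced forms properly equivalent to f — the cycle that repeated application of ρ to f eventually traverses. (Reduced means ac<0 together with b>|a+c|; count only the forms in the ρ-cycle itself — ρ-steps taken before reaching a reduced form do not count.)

D = 1989, ⌊√D⌋ = 44
river: ρ → (25,33,-9)
river: ρ → (-9,39,13)
river: ρ → (13,39,-9)
river: ρ → (-9,33,25)
river: ρ → (25,17,-17)
river: ρ → (-17,17,25)
ρ-cycle length = 6 (tail of 0 descent steps not counted)

6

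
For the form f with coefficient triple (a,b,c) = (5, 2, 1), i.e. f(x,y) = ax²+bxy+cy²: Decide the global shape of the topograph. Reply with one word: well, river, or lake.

D = b²−4ac = 2² − 4·5·1 = -16
D < 0 ⇒ definite ⇒ every region one sign ⇒ single well

well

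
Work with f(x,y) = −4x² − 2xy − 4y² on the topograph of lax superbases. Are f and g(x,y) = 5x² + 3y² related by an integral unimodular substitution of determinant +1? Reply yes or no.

D₁ = -60, D₂ = -60
f is negative-definite; reduce −f:
−f: reduced (well bottom): (4,2,4) with a≤c, −a<b≤a
flip sign back: reduced form of f is (-4,-2,-4)
g: flip: (5,0,3)→(3,0,5)
g: reduced (well bottom): (3,0,5) with a≤c, −a<b≤a
reduced forms (-4, -2, -4) vs (3, 0, 5) ⇒ inequivalent

no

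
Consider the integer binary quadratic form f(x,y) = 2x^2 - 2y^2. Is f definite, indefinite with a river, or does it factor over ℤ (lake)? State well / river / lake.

D = b²−4ac = 0² − 4·2·(-2) = 16
D = 4² is a perfect square ⇒ form factors over ℤ ⇒ lakes

lake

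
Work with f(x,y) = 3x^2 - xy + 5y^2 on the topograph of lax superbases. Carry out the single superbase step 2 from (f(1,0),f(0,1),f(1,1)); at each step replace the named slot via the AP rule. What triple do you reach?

start (3,5,7) = (f(1,0),f(0,1),f(1,1))
replace slot 2: 2·(3+7) − 5 = 15 → (3,15,7)

3,15,7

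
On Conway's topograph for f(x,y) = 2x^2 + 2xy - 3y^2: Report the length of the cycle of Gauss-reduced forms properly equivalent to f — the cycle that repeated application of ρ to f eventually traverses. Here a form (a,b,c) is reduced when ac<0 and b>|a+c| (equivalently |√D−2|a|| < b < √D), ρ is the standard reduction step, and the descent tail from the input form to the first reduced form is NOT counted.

D = 28, ⌊√D⌋ = 5
river: ρ → (-3,4,1)
river: ρ → (1,4,-3)
river: ρ → (-3,2,2)
river: ρ → (2,2,-3)
ρ-cycle length = 4 (tail of 0 descent steps not counted)

4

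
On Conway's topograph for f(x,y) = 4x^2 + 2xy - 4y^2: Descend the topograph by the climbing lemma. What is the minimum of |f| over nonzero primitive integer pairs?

river: ρ → (-4,6,2)
river: ρ → (2,6,-4)
river: ρ → (-4,2,4)
river: ρ → (4,6,-2)
river: ρ → (-2,6,4)
river: ρ → (4,2,-4)
closes: descent 0, river 6
min |a| on river = 2

2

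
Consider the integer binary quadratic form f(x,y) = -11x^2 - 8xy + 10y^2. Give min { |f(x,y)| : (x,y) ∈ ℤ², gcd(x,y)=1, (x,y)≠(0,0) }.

descent: ρ → (10,8,-11)  [lands on river]
river: ρ → (-11,14,7)
river: ρ → (7,14,-11)
river: ρ → (-11,8,10)
river: ρ → (10,12,-9)
river: ρ → (-9,6,13)
river: ρ → (13,20,-2)
river: ρ → (-2,20,13)
river: ρ → (13,6,-9)
river: ρ → (-9,12,10)
closes: descent 1, river 10
min |a| on river = 2

2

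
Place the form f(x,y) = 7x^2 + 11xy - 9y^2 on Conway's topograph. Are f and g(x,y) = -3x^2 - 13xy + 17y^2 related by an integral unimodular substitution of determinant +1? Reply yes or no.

D₁ = 373, D₂ = 373
river cycle of f (length 14): (-9, 7, 9), (9, 11, -7), (-7, 17, 3), (3, 19, -1), (-1, 19, 3), (3, 17, -7), (-7, 11, 9), (9, 7, -9), (-9, 11, 7), (7, 17, -3), … (4 more)
river cycle of g (length 14): (-3, 17, 7), (7, 11, -9), (-9, 7, 9), (9, 11, -7), (-7, 17, 3), (3, 19, -1), (-1, 19, 3), (3, 17, -7), (-7, 11, 9), (9, 7, -9), … (4 more)
cycles coincide ⇒ equivalent

yes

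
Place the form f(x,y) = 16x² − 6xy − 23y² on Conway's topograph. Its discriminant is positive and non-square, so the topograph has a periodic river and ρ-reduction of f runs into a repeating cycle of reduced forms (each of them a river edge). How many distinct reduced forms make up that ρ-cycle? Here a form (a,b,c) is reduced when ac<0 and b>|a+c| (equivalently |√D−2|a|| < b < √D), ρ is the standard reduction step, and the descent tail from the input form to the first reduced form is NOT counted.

D = 1508, ⌊√D⌋ = 38
descent: ρ → (-23,6,16)
descent: ρ → (16,26,-13)  [lands on river]
river: ρ → (-13,26,16)
river: ρ → (16,38,-1)
river: ρ → (-1,38,16)
ρ-cycle length = 4 (tail of 2 descent steps not counted)

4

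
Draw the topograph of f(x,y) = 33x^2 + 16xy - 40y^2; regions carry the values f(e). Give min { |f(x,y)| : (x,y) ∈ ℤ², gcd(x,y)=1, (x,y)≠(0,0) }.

river: ρ → (-40,64,9)
river: ρ → (9,62,-47)
river: ρ → (-47,32,24)
river: ρ → (24,64,-15)
river: ρ → (-15,56,40)
river: ρ → (40,24,-31)
river: ρ → (-31,38,33)
river: ρ → (33,28,-36)
river: ρ → (-36,44,25)
river: ρ → (25,56,-24)
river: ρ → (-24,40,41)
river: ρ → (41,42,-23)
river: ρ → (-23,50,33)
river: ρ → (33,16,-40)
closes: descent 0, river 14
min |a| on river = 9

9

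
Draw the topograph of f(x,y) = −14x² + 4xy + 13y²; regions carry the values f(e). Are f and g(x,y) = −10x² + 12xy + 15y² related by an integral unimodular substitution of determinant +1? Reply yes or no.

D₁ = 744, D₂ = 744
river cycle of f (length 10): (13, 22, -5), (-5, 18, 21), (21, 24, -2), (-2, 24, 21), (21, 18, -5), (-5, 22, 13), (13, 4, -14), (-14, 24, 3), (3, 24, -14), (-14, 4, 13)
river cycle of g (length 10): (15, 18, -7), (-7, 24, 6), (6, 24, -7), (-7, 18, 15), (15, 12, -10), (-10, 8, 17), (17, 26, -1), (-1, 26, 17), (17, 8, -10), (-10, 12, 15)
cycles differ ⇒ inequivalent

no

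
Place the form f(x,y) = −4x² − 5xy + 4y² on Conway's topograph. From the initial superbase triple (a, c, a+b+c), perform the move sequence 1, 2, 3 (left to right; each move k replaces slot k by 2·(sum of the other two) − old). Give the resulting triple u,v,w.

start (-4,4,-5) = (f(1,0),f(0,1),f(1,1))
replace slot 1: 2·(4+(-5)) − (-4) = 2 → (2,4,-5)
replace slot 2: 2·(2+(-5)) − 4 = -10 → (2,-10,-5)
replace slot 3: 2·(2+(-10)) − (-5) = -11 → (2,-10,-11)

2,-10,-11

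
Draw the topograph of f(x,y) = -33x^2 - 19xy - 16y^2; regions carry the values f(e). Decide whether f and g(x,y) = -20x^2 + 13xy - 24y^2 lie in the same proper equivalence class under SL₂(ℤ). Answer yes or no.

D₁ = -1751, D₂ = -1751
f is negative-definite; reduce −f:
−f: flip: (33,19,16)→(16,-19,33)
−f: translate: b→13 (≡-19 mod 32), so (16,-19,33)→(16,13,30)
−f: reduced (well bottom): (16,13,30) with a≤c, −a<b≤a
flip sign back: reduced form of f is (-16,-13,-30)
g is negative-definite; reduce −g:
−g: reduced (well bottom): (20,-13,24) with a≤c, −a<b≤a
flip sign back: reduced form of g is (-20,13,-24)
reduced forms (-16, -13, -30) vs (-20, 13, -24) ⇒ inequivalent

no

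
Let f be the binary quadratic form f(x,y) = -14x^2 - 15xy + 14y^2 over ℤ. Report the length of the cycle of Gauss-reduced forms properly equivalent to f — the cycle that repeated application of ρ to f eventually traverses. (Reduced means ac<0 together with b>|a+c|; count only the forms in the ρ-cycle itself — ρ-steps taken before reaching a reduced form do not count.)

D = 1009, ⌊√D⌋ = 31
descent: ρ → (14,15,-14)  [lands on river]
river: ρ → (-14,13,15)
river: ρ → (15,17,-12)
river: ρ → (-12,31,1)
river: ρ → (1,31,-12)
river: ρ → (-12,17,15)
river: ρ → (15,13,-14)
river: ρ → (-14,15,14)
river: ρ → (14,13,-15)
river: ρ → (-15,17,12)
river: ρ → (12,31,-1)
river: ρ → (-1,31,12)
river: ρ → (12,17,-15)
river: ρ → (-15,13,14)
ρ-cycle length = 14 (tail of 1 descent step not counted)

14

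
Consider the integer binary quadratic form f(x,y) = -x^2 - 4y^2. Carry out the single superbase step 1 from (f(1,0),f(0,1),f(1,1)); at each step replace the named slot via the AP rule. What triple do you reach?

start (-1,-4,-5) = (f(1,0),f(0,1),f(1,1))
replace slot 1: 2·((-4)+(-5)) − (-1) = -17 → (-17,-4,-5)

-17,-4,-5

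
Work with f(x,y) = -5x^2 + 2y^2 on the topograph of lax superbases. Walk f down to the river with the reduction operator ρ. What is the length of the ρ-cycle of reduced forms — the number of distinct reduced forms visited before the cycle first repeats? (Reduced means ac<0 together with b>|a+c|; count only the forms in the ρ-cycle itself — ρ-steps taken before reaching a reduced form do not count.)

D = 40, ⌊√D⌋ = 6
descent: ρ → (2,4,-3)  [lands on river]
river: ρ → (-3,2,3)
river: ρ → (3,4,-2)
river: ρ → (-2,4,3)
river: ρ → (3,2,-3)
river: ρ → (-3,4,2)
ρ-cycle length = 6 (tail of 1 descent step not counted)

6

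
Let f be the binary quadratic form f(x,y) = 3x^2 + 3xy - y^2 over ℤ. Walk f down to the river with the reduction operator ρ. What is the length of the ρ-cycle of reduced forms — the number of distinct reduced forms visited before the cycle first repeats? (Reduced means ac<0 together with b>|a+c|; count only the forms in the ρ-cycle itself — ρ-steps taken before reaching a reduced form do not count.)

D = 21, ⌊√D⌋ = 4
river: ρ → (-1,3,3)
river: ρ → (3,3,-1)
ρ-cycle length = 2 (tail of 0 descent steps not counted)

2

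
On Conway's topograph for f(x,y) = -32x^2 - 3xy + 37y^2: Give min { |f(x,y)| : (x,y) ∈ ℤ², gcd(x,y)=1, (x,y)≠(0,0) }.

descent: ρ → (37,3,-32)
descent: ρ → (-32,61,8)  [lands on river]
river: ρ → (8,67,-8)
river: ρ → (-8,61,32)
river: ρ → (32,67,-2)
river: ρ → (-2,65,65)
river: ρ → (65,65,-2)
river: ρ → (-2,67,32)
river: ρ → (32,61,-8)
river: ρ → (-8,67,8)
river: ρ → (8,61,-32)
river: ρ → (-32,67,2)
river: ρ → (2,65,-65)
river: ρ → (-65,65,2)
river: ρ → (2,67,-32)
closes: descent 2, river 14
min |a| on river = 2

2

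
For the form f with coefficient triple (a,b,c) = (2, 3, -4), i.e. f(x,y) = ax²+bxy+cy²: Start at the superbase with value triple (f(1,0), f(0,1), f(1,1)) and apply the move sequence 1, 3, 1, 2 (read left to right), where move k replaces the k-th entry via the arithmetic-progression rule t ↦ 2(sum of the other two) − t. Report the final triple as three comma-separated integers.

start (2,-4,1) = (f(1,0),f(0,1),f(1,1))
replace slot 1: 2·((-4)+1) − 2 = -8 → (-8,-4,1)
replace slot 3: 2·((-8)+(-4)) − 1 = -25 → (-8,-4,-25)
replace slot 1: 2·((-4)+(-25)) − (-8) = -50 → (-50,-4,-25)
replace slot 2: 2·((-50)+(-25)) − (-4) = -146 → (-50,-146,-25)

-50,-146,-25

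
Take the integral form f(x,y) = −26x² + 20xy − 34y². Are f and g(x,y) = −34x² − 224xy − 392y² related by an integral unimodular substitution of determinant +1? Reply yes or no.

D₁ = -3136, D₂ = -3136
f is negative-definite; reduce −f:
−f: reduced (well bottom): (26,-20,34) with a≤c, −a<b≤a
flip sign back: reduced form of f is (-26,20,-34)
g is negative-definite; reduce −g:
−g: translate: b→20 (≡224 mod 68), so (34,224,392)→(34,20,26)
−g: flip: (34,20,26)→(26,-20,34)
−g: reduced (well bottom): (26,-20,34) with a≤c, −a<b≤a
flip sign back: reduced form of g is (-26,20,-34)
reduced forms (-26, 20, -34) vs (-26, 20, -34) ⇒ equivalent

yes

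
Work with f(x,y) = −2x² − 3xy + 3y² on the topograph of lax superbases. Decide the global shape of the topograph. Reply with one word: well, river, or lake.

D = b²−4ac = (-3)² − 4·(-2)·3 = 33
D > 0 non-square ⇒ indefinite ⇒ periodic river

river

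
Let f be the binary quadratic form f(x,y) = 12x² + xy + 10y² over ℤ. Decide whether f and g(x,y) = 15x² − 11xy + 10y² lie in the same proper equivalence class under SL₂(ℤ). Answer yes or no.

D₁ = -479, D₂ = -479
f: flip: (12,1,10)→(10,-1,12)
f: reduced (well bottom): (10,-1,12) with a≤c, −a<b≤a
g: flip: (15,-11,10)→(10,11,15)
g: translate: b→-9 (≡11 mod 20), so (10,11,15)→(10,-9,14)
g: reduced (well bottom): (10,-9,14) with a≤c, −a<b≤a
reduced forms (10, -1, 12) vs (10, -9, 14) ⇒ inequivalent

no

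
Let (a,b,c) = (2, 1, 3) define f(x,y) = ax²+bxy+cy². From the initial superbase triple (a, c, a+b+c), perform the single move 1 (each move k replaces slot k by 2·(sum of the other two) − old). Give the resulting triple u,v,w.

start (2,3,6) = (f(1,0),f(0,1),f(1,1))
replace slot 1: 2·(3+6) − 2 = 16 → (16,3,6)

16,3,6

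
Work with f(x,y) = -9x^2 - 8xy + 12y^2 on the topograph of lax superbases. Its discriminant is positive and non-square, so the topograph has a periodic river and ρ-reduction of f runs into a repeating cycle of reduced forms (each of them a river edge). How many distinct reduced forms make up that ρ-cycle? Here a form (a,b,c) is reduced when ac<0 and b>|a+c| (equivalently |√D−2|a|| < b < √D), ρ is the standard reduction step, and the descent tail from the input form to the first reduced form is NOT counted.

D = 496, ⌊√D⌋ = 22
descent: ρ → (12,8,-9)  [lands on river]
river: ρ → (-9,10,11)
river: ρ → (11,12,-8)
river: ρ → (-8,20,3)
river: ρ → (3,22,-1)
river: ρ → (-1,22,3)
river: ρ → (3,20,-8)
river: ρ → (-8,12,11)
river: ρ → (11,10,-9)
river: ρ → (-9,8,12)
river: ρ → (12,16,-5)
river: ρ → (-5,14,15)
river: ρ → (15,16,-4)
river: ρ → (-4,16,15)
river: ρ → (15,14,-5)
river: ρ → (-5,16,12)
ρ-cycle length = 16 (tail of 1 descent step not counted)

16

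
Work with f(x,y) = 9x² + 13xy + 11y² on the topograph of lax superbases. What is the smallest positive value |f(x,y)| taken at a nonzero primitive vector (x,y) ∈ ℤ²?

translate: b→-5 (≡13 mod 18), so (9,13,11)→(9,-5,7)
flip: (9,-5,7)→(7,5,9)
reduced (well bottom): (7,5,9) with a≤c, −a<b≤a
well minimum = a = 7

7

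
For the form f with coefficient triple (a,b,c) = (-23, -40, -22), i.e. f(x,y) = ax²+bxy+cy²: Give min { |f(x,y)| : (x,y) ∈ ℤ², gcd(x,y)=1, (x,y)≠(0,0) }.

translate: b→-6 (≡40 mod 46), so (23,40,22)→(23,-6,5)
flip: (23,-6,5)→(5,6,23)
translate: b→-4 (≡6 mod 10), so (5,6,23)→(5,-4,22)
reduced (well bottom): (5,-4,22) with a≤c, −a<b≤a
well minimum |f| = |-5| = 5 (negative-definite)

5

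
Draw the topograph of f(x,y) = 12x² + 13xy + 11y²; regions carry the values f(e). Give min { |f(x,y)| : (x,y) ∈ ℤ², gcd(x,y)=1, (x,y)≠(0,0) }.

translate: b→-11 (≡13 mod 24), so (12,13,11)→(12,-11,10)
flip: (12,-11,10)→(10,11,12)
translate: b→-9 (≡11 mod 20), so (10,11,12)→(10,-9,11)
reduced (well bottom): (10,-9,11) with a≤c, −a<b≤a
well minimum = a = 10

10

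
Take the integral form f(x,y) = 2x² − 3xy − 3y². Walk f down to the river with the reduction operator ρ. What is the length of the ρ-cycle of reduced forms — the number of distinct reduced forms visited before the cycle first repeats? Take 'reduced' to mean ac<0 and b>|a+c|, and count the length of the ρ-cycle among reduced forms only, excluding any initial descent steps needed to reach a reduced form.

D = 33, ⌊√D⌋ = 5
descent: ρ → (-3,3,2)  [lands on river]
river: ρ → (2,5,-1)
river: ρ → (-1,5,2)
river: ρ → (2,3,-3)
ρ-cycle length = 4 (tail of 1 descent step not counted)

4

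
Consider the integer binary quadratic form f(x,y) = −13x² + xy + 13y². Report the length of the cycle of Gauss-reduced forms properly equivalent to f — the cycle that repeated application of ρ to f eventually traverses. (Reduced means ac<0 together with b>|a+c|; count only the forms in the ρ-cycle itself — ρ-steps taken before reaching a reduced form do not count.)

D = 677, ⌊√D⌋ = 26
river: ρ → (13,25,-1)
river: ρ → (-1,25,13)
river: ρ → (13,1,-13)
river: ρ → (-13,25,1)
river: ρ → (1,25,-13)
river: ρ → (-13,1,13)
ρ-cycle length = 6 (tail of 0 descent steps not counted)

6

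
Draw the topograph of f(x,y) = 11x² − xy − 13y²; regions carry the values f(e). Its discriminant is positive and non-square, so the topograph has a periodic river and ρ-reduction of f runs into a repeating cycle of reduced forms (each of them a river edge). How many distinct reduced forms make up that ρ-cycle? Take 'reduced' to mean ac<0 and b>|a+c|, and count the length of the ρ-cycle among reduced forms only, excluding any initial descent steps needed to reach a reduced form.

D = 573, ⌊√D⌋ = 23
descent: ρ → (-13,1,11)
descent: ρ → (11,21,-3)  [lands on river]
river: ρ → (-3,21,11)
river: ρ → (11,23,-1)
river: ρ → (-1,23,11)
ρ-cycle length = 4 (tail of 2 descent steps not counted)

4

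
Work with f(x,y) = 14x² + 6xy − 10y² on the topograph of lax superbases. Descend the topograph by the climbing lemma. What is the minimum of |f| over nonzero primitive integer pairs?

river: ρ → (-10,14,10)
river: ρ → (10,6,-14)
river: ρ → (-14,22,2)
river: ρ → (2,22,-14)
river: ρ → (-14,6,10)
river: ρ → (10,14,-10)
river: ρ → (-10,6,14)
river: ρ → (14,22,-2)
river: ρ → (-2,22,14)
river: ρ → (14,6,-10)
closes: descent 0, river 10
min |a| on river = 2

2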